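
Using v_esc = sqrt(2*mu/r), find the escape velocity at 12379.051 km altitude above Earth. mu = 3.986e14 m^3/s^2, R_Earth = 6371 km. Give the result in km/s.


r = 6371.0 + 12379.051 = 18750.0510 km = 1.8750051e+07 m
v_esc = sqrt(2*mu/r) = sqrt(2*3.986e14 / 1.8750051e+07)
v_esc = 6520.5228 m/s = 6.5205 km/s

6.5205 km/s


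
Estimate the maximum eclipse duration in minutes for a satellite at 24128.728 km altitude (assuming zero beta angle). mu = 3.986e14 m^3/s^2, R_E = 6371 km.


r = 30499.7280 km
T = 883.4946 min
Eclipse fraction = arcsin(R_E/r)/pi = arcsin(6371.0000/30499.7280)/pi
= arcsin(0.2088871)/pi = 0.06698412
Eclipse duration = 0.06698412 * 883.4946 = 59.1801 min

59.1801 minutes


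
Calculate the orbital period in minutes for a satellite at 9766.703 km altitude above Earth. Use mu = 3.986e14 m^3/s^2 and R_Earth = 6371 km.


r = 16137.7030 km = 1.6137703e+07 m
T = 2*pi*sqrt(r^3/mu) = 2*pi*sqrt(4.2026687e+21 / 3.986e14)
T = 20402.0496 s = 340.0342 min

340.0342 minutes


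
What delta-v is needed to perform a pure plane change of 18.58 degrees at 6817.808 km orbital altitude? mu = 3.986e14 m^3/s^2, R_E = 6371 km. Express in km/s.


r = 13188.8080 km = 1.3188808e+07 m
V = sqrt(mu/r) = 5497.5081 m/s
di = 18.58 deg = 0.3242822 rad
dV = 2*V*sin(di/2) = 2*5497.5081*sin(0.1621411)
dV = 1774.9428 m/s = 1.7749 km/s

1.7749 km/s


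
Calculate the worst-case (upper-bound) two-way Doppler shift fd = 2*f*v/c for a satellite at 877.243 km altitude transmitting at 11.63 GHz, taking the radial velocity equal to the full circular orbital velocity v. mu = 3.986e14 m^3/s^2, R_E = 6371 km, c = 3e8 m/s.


r = 7.248243e+06 m
v = sqrt(mu/r) = 7415.7021 m/s (worst-case radial velocity)
f = 11.63 GHz = 1.163e+10 Hz
fd = 2*f*v/c = 2*1.163e+10*7415.7021/3.0e+08
fd = 574964.1022 Hz

574964.1022 Hz


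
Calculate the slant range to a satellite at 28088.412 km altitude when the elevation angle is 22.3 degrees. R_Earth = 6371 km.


h = 28088.412 km, el = 22.3 deg
d = -R_E*sin(el) + sqrt((R_E*sin(el))^2 + 2*R_E*h + h^2)
d = -6371.0000*sin(0.3892084) + sqrt((6371.0000*0.3794562)^2 + 2*6371.0000*28088.412 + 28088.412^2)
d = 31534.0063 km

31534.0063 km


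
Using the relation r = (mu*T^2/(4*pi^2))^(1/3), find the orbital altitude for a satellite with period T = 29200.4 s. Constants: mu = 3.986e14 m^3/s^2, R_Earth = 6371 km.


T = 29200.4 s
r = (mu*T^2/(4*pi^2))^(1/3) = (3.986e14 * 29200.4^2 / (4*pi^2))^(1/3)
r = 2.0495179e+07 m = 20495.1792 km
alt = r - R_E = 20495.1792 - 6371 = 14124.1792 km

14124.1792 km


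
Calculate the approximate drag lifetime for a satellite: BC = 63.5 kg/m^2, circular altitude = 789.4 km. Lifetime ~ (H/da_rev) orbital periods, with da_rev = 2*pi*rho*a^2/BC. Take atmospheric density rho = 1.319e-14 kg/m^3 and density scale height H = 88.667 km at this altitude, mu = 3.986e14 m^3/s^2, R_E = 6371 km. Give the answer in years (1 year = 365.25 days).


a = R_E + alt = 7160.4000 km = 7.1604e+06 m
da_rev = 2*pi*rho*a^2/BC = 2*pi*1.319e-14*(7.1604e+06)^2/63.5 = 0.0669153119 m per revolution
N = H/da_rev = 88667.0000 m / 0.0669153119 m = 1.3250629e+06 revolutions
P = 2*pi*sqrt(a^3/mu) = 6029.9977 s
lifetime = N*P = 1.3250629e+06 * 6029.9977 = 7.9901265e+09 s = 92478.3160 days
years = 92478.3160 / 365.25 = 253.1918 years

253.1918 years


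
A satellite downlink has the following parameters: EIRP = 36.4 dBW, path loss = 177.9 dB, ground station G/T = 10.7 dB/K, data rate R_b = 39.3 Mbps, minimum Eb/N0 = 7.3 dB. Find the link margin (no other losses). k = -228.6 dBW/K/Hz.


C/N0 = EIRP - FSPL + G/T - k = 36.4 - 177.9 + 10.7 - (-228.6)
C/N0 = 97.8000 dB-Hz
R_b = 39.3 Mbps = 3.93e+07 bps -> 10*log10(R_b) = 75.9439 dB-Hz
Eb/N0 = C/N0 - 10*log10(R_b) = 97.8000 - 75.9439 = 21.8561 dB
Margin = Eb/N0 - Eb/N0_req = 21.8561 - 7.3 = 14.5561 dB (link closes)

14.5561 dB


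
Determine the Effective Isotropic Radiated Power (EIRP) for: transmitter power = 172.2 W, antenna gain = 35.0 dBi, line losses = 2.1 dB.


Pt = 172.2 W = 22.3603 dBW
EIRP = Pt_dBW + Gt - losses = 22.3603 + 35.0 - 2.1 = 55.2603 dBW

55.2603 dBW


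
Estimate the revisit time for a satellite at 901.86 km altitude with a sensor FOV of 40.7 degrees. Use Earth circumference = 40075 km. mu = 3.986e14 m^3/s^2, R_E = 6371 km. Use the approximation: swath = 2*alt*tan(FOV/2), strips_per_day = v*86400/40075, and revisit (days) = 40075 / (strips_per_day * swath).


swath = 2*901.86*tan(0.3551745) = 669.0063 km
v = sqrt(mu/r) = 7403.1412 m/s = 7.4031 km/s
strips/day = v*86400/40075 = 7.4031*86400/40075 = 15.9609
coverage/day = strips * swath = 15.9609 * 669.0063 = 10677.9147 km
revisit = 40075 / 10677.9147 = 3.7531 days

3.7531 days


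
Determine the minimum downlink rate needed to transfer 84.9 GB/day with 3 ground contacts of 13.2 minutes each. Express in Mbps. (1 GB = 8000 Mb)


total contact time = 3 * 13.2 * 60 = 2376.0000 s
data = 84.9 GB = 679200.0000 Mb
rate = 679200.0000 / 2376.0000 = 285.8586 Mbps

285.8586 Mbps


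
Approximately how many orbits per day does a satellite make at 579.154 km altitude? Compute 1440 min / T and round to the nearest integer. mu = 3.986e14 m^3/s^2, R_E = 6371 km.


r = 6.950154e+06 m
T = 2*pi*sqrt(r^3/mu) = 5766.3747 s = 96.1062 min
revs/day = 1440 / 96.1062 = 14.9834
Rounded: 15 revolutions per day

15 revolutions per day


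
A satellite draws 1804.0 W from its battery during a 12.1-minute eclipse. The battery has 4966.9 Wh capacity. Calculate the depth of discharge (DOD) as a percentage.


E_used = P * t / 60 = 1804.0 * 12.1 / 60 = 363.8067 Wh
DOD = E_used / E_total * 100 = 363.8067 / 4966.9 * 100
DOD = 7.3246 %

7.3246 %


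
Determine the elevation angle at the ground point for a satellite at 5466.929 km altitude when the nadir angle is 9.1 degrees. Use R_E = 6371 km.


r = R_E + alt = 11837.9290 km
Law of sines in the satellite / Earth-center / ground-point triangle:
  sin(nadir)/R_E = sin(90 + el)/r  =>  cos(el) = (r/R_E)*sin(nadir)
cos(el) = (11837.9290 / 6371.0000) * sin(9.1 deg) = 0.2938729
el = arccos(0.2938729) = 72.9100 deg
(Earth-central angle = 90 - nadir - el = 7.9900 deg)

72.9100 degrees


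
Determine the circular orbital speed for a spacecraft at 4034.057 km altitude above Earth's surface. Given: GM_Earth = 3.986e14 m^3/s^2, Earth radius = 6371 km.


r = R_E + alt = 6371.0 + 4034.057 = 10405.0570 km = 1.0405057e+07 m
v = sqrt(mu/r) = sqrt(3.986e14 / 1.0405057e+07) = 6189.3696 m/s = 6.1894 km/s

6.1894 km/s


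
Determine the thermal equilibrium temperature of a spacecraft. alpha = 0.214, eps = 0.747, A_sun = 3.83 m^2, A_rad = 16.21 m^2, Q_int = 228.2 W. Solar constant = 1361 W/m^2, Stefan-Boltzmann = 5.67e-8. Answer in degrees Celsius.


Numerator = alpha*S*A_sun + Q_int = 0.214*1361*3.83 + 228.2 = 1343.7028 W
Denominator = eps*sigma*A_rad = 0.747*5.67e-8*16.21 = 6.8657293e-07 W/K^4
T^4 = 1.9571159e+09 K^4
T = 210.3314 K = -62.8186 C

-62.8186 degrees Celsius


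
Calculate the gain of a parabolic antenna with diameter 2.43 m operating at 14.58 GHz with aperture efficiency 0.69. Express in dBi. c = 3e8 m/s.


lambda = c/f = 3e8 / 1.458e+10 = 0.02057613 m
G = eta*(pi*D/lambda)^2 = 0.69*(pi*2.43/0.02057613)^2
G = 94980.3842 (linear)
G = 10*log10(94980.3842) = 49.7763 dBi

49.7763 dBi


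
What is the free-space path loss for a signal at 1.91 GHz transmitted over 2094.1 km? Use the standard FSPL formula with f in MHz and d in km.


f = 1.91 GHz = 1910.0000 MHz
d = 2094.1 km
FSPL = 32.44 + 20*log10(1910.0000) + 20*log10(2094.1)
FSPL = 32.44 + 65.6207 + 66.4199
FSPL = 164.4806 dB

164.4806 dB


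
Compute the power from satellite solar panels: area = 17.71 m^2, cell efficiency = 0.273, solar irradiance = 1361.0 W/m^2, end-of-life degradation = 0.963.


P = area * eta * S * degradation
P = 17.71 * 0.273 * 1361.0 * 0.963
P = 6336.7361 W

6336.7361 W


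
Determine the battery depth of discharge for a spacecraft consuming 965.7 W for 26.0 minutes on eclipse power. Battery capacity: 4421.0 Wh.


E_used = P * t / 60 = 965.7 * 26.0 / 60 = 418.4700 Wh
DOD = E_used / E_total * 100 = 418.4700 / 4421.0 * 100
DOD = 9.4655 %

9.4655 %


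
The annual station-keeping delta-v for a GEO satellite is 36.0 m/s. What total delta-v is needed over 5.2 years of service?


dV = rate * years = 36.0 * 5.2
dV = 187.2000 m/s

187.2000 m/s


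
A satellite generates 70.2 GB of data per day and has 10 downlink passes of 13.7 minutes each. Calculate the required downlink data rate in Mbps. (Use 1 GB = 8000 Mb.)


total contact time = 10 * 13.7 * 60 = 8220.0000 s
data = 70.2 GB = 561600.0000 Mb
rate = 561600.0000 / 8220.0000 = 68.3212 Mbps

68.3212 Mbps


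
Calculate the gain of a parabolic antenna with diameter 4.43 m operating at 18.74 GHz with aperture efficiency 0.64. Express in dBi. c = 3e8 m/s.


lambda = c/f = 3e8 / 1.874e+10 = 0.01600854 m
G = eta*(pi*D/lambda)^2 = 0.64*(pi*4.43/0.01600854)^2
G = 483708.6296 (linear)
G = 10*log10(483708.6296) = 56.8458 dBi

56.8458 dBi


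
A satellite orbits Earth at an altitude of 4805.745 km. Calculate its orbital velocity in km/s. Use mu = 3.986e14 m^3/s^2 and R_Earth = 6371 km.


r = R_E + alt = 6371.0 + 4805.745 = 11176.7450 km = 1.1176745e+07 m
v = sqrt(mu/r) = sqrt(3.986e14 / 1.1176745e+07) = 5971.8787 m/s = 5.9719 km/s

5.9719 km/s


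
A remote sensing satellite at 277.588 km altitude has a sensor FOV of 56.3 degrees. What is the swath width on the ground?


FOV = 56.3 deg = 0.9826204 rad
swath = 2 * alt * tan(FOV/2) = 2 * 277.588 * tan(0.4913102)
swath = 2 * 277.588 * 0.5350723
swath = 297.0593 km

297.0593 km


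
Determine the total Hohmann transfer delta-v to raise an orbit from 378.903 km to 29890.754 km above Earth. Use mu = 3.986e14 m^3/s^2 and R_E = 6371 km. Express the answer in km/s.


r1 = 6749.9030 km = 6.749903e+06 m
r2 = 36261.7540 km = 3.6261754e+07 m
dv1 = sqrt(mu/r1)*(sqrt(2*r2/(r1+r2)) - 1) = 2293.9460 m/s
dv2 = sqrt(mu/r2)*(1 - sqrt(2*r1/(r1+r2))) = 1458.0229 m/s
total dv = |dv1| + |dv2| = 2293.9460 + 1458.0229 = 3751.9689 m/s = 3.7520 km/s

3.7520 km/s


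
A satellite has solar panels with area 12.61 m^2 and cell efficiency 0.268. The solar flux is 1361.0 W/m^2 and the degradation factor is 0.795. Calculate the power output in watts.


P = area * eta * S * degradation
P = 12.61 * 0.268 * 1361.0 * 0.795
P = 3656.5805 W

3656.5805 W


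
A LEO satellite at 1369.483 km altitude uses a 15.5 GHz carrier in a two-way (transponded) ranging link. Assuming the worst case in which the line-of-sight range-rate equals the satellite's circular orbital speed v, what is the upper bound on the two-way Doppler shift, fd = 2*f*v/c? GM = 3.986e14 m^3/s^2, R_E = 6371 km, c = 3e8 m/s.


r = 7.740483e+06 m
v = sqrt(mu/r) = 7176.0361 m/s (worst-case radial velocity)
f = 15.5 GHz = 1.55e+10 Hz
fd = 2*f*v/c = 2*1.55e+10*7176.0361/3.0e+08
fd = 741523.7334 Hz

741523.7334 Hz


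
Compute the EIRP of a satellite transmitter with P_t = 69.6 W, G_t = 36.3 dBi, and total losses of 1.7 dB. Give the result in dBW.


Pt = 69.6 W = 18.4261 dBW
EIRP = Pt_dBW + Gt - losses = 18.4261 + 36.3 - 1.7 = 53.0261 dBW

53.0261 dBW


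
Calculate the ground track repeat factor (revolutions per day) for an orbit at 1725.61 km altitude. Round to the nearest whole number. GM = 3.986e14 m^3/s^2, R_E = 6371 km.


r = 8.09661e+06 m
T = 2*pi*sqrt(r^3/mu) = 7250.4682 s = 120.8411 min
revs/day = 1440 / 120.8411 = 11.9165
Rounded: 12 revolutions per day

12 revolutions per day


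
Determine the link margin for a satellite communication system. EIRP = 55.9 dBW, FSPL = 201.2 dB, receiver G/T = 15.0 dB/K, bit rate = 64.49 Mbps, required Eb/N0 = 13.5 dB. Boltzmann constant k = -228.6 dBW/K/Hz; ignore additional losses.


C/N0 = EIRP - FSPL + G/T - k = 55.9 - 201.2 + 15.0 - (-228.6)
C/N0 = 98.3000 dB-Hz
R_b = 64.49 Mbps = 6.449e+07 bps -> 10*log10(R_b) = 78.0949 dB-Hz
Eb/N0 = C/N0 - 10*log10(R_b) = 98.3000 - 78.0949 = 20.2051 dB
Margin = Eb/N0 - Eb/N0_req = 20.2051 - 13.5 = 6.7051 dB (link closes)

6.7051 dB


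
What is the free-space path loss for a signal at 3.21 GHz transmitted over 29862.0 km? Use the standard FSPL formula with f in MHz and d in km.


f = 3.21 GHz = 3210.0000 MHz
d = 29862.0 km
FSPL = 32.44 + 20*log10(3210.0000) + 20*log10(29862.0)
FSPL = 32.44 + 70.1301 + 89.5024
FSPL = 192.0725 dB

192.0725 dB


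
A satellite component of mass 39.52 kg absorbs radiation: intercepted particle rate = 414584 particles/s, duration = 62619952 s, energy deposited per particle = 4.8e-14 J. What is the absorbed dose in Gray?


Total energy deposited = rate * time * E_per
  = 414584 * 62619952 * 4.8e-14 = 1.2461 J
Dose = E_total / mass = 1.2461 / 39.52
Dose = 0.03153186 Gy

0.0315 Gy


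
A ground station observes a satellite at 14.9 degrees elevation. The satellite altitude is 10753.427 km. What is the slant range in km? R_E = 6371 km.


h = 10753.427 km, el = 14.9 deg
d = -R_E*sin(el) + sqrt((R_E*sin(el))^2 + 2*R_E*h + h^2)
d = -6371.0000*sin(0.2600541) + sqrt((6371.0000*0.2571328)^2 + 2*6371.0000*10753.427 + 10753.427^2)
d = 14341.1698 km

14341.1698 km


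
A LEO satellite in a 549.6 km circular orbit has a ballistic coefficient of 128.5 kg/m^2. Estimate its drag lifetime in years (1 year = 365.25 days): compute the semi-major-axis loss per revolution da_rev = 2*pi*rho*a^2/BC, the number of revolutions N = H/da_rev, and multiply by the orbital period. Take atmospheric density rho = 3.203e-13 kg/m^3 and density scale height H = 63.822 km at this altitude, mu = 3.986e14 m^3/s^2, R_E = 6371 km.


a = R_E + alt = 6920.6000 km = 6.9206e+06 m
da_rev = 2*pi*rho*a^2/BC = 2*pi*3.203e-13*(6.9206e+06)^2/128.5 = 0.750103473 m per revolution
N = H/da_rev = 63822.0000 m / 0.750103473 m = 85084.2615 revolutions
P = 2*pi*sqrt(a^3/mu) = 5729.6335 s
lifetime = N*P = 85084.2615 * 5729.6335 = 4.8750164e+08 s = 5642.3800 days
years = 5642.3800 / 365.25 = 15.4480 years

15.4480 years


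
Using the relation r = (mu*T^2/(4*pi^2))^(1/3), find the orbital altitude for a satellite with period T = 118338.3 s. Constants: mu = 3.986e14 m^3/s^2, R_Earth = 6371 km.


T = 118338.3 s
r = (mu*T^2/(4*pi^2))^(1/3) = (3.986e14 * 118338.3^2 / (4*pi^2))^(1/3)
r = 5.2096603e+07 m = 52096.6027 km
alt = r - R_E = 52096.6027 - 6371 = 45725.6027 km

45725.6027 km


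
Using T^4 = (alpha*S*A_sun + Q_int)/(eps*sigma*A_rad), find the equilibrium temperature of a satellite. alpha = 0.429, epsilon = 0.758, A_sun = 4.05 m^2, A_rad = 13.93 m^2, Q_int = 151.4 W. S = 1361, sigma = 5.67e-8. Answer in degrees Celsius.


Numerator = alpha*S*A_sun + Q_int = 0.429*1361*4.05 + 151.4 = 2516.0694 W
Denominator = eps*sigma*A_rad = 0.758*5.67e-8*13.93 = 5.986919e-07 W/K^4
T^4 = 4.2026115e+09 K^4
T = 254.6126 K = -18.5374 C

-18.5374 degrees Celsius


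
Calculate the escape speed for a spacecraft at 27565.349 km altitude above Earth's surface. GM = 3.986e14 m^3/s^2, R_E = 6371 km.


r = 6371.0 + 27565.349 = 33936.3490 km = 3.3936349e+07 m
v_esc = sqrt(2*mu/r) = sqrt(2*3.986e14 / 3.3936349e+07)
v_esc = 4846.7552 m/s = 4.8468 km/s

4.8468 km/s


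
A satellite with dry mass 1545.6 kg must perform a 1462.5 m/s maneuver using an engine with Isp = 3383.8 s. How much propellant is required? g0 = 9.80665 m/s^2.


ve = Isp * g0 = 3383.8 * 9.80665 = 33183.742270 m/s
mass ratio = exp(dv/ve) = exp(1462.5/33183.742270) = 1.04505842
m_prop = m_dry * (mr - 1) = 1545.6 * (1.04505842 - 1)
m_prop = 69.6423 kg

69.6423 kg


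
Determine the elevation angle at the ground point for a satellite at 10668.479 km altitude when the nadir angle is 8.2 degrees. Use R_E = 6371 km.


r = R_E + alt = 17039.4790 km
Law of sines in the satellite / Earth-center / ground-point triangle:
  sin(nadir)/R_E = sin(90 + el)/r  =>  cos(el) = (r/R_E)*sin(nadir)
cos(el) = (17039.4790 / 6371.0000) * sin(8.2 deg) = 0.3814664
el = arccos(0.3814664) = 67.5755 deg
(Earth-central angle = 90 - nadir - el = 14.2245 deg)

67.5755 degrees


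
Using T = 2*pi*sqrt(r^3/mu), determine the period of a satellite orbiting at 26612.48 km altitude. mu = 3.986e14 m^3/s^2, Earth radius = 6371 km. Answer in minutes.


r = 32983.4800 km = 3.298348e+07 m
T = 2*pi*sqrt(r^3/mu) = 2*pi*sqrt(3.5883056e+22 / 3.986e14)
T = 59615.0529 s = 993.5842 min

993.5842 minutes


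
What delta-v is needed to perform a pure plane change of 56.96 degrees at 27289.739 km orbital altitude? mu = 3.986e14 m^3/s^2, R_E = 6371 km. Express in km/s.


r = 33660.7390 km = 3.3660739e+07 m
V = sqrt(mu/r) = 3441.1755 m/s
di = 56.96 deg = 0.9941395 rad
dV = 2*V*sin(di/2) = 2*3441.1755*sin(0.4970698)
dV = 3281.8626 m/s = 3.2819 km/s

3.2819 km/s


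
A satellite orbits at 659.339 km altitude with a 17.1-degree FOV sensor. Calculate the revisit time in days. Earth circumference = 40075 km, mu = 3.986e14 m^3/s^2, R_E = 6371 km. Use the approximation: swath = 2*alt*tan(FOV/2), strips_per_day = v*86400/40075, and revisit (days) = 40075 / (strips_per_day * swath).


swath = 2*659.339*tan(0.1492257) = 198.2544 km
v = sqrt(mu/r) = 7529.7492 m/s = 7.5297 km/s
strips/day = v*86400/40075 = 7.5297*86400/40075 = 16.2338
coverage/day = strips * swath = 16.2338 * 198.2544 = 3218.4257 km
revisit = 40075 / 3218.4257 = 12.4517 days

12.4517 days


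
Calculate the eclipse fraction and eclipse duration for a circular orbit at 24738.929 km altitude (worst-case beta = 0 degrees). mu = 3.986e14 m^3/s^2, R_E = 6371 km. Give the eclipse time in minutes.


r = 31109.9290 km
T = 910.1406 min
Eclipse fraction = arcsin(R_E/r)/pi = arcsin(6371.0000/31109.9290)/pi
= arcsin(0.2047899)/pi = 0.06565112
Eclipse duration = 0.06565112 * 910.1406 = 59.7518 min

59.7518 minutes


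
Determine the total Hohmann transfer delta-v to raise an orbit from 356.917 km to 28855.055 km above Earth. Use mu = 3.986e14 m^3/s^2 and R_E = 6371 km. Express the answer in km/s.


r1 = 6727.9170 km = 6.727917e+06 m
r2 = 35226.0550 km = 3.5226055e+07 m
dv1 = sqrt(mu/r1)*(sqrt(2*r2/(r1+r2)) - 1) = 2277.3249 m/s
dv2 = sqrt(mu/r2)*(1 - sqrt(2*r1/(r1+r2))) = 1458.8044 m/s
total dv = |dv1| + |dv2| = 2277.3249 + 1458.8044 = 3736.1293 m/s = 3.7361 km/s

3.7361 km/s


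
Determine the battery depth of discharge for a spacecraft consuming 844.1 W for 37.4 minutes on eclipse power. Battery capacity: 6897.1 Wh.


E_used = P * t / 60 = 844.1 * 37.4 / 60 = 526.1557 Wh
DOD = E_used / E_total * 100 = 526.1557 / 6897.1 * 100
DOD = 7.6287 %

7.6287 %


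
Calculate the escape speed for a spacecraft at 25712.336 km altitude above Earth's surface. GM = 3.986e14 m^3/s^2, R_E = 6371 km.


r = 6371.0 + 25712.336 = 32083.3360 km = 3.2083336e+07 m
v_esc = sqrt(2*mu/r) = sqrt(2*3.986e14 / 3.2083336e+07)
v_esc = 4984.7558 m/s = 4.9848 km/s

4.9848 km/s


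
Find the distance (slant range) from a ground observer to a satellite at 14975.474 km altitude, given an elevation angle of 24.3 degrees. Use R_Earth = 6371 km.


h = 14975.474 km, el = 24.3 deg
d = -R_E*sin(el) + sqrt((R_E*sin(el))^2 + 2*R_E*h + h^2)
d = -6371.0000*sin(0.424115) + sqrt((6371.0000*0.4115144)^2 + 2*6371.0000*14975.474 + 14975.474^2)
d = 17919.8078 km

17919.8078 km


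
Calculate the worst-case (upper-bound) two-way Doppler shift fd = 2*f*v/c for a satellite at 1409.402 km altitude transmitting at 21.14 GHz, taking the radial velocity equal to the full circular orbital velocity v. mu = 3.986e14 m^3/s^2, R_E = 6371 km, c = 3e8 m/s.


r = 7.780402e+06 m
v = sqrt(mu/r) = 7157.6034 m/s (worst-case radial velocity)
f = 21.14 GHz = 2.114e+10 Hz
fd = 2*f*v/c = 2*2.114e+10*7157.6034/3.0e+08
fd = 1.0087449e+06 Hz

1.0087e+06 Hz


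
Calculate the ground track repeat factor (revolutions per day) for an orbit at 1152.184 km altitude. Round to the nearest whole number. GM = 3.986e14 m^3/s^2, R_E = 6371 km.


r = 7.523184e+06 m
T = 2*pi*sqrt(r^3/mu) = 6494.0219 s = 108.2337 min
revs/day = 1440 / 108.2337 = 13.3045
Rounded: 13 revolutions per day

13 revolutions per day


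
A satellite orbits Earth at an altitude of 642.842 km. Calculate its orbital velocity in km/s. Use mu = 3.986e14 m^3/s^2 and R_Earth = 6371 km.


r = R_E + alt = 6371.0 + 642.842 = 7013.8420 km = 7.013842e+06 m
v = sqrt(mu/r) = sqrt(3.986e14 / 7.013842e+06) = 7538.5993 m/s = 7.5386 km/s

7.5386 km/s


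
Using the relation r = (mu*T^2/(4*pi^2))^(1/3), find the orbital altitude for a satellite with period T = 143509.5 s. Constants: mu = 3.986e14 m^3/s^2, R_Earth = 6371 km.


T = 143509.5 s
r = (mu*T^2/(4*pi^2))^(1/3) = (3.986e14 * 143509.5^2 / (4*pi^2))^(1/3)
r = 5.9244261e+07 m = 59244.2610 km
alt = r - R_E = 59244.2610 - 6371 = 52873.2610 km

52873.2610 km


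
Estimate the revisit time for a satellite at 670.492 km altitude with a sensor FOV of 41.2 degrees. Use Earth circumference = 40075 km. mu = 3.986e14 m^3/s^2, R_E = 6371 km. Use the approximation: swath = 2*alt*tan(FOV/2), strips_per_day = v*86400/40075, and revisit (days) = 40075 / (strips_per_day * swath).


swath = 2*670.492*tan(0.3595378) = 504.0427 km
v = sqrt(mu/r) = 7523.7837 m/s = 7.5238 km/s
strips/day = v*86400/40075 = 7.5238*86400/40075 = 16.2210
coverage/day = strips * swath = 16.2210 * 504.0427 = 8176.0565 km
revisit = 40075 / 8176.0565 = 4.9015 days

4.9015 days


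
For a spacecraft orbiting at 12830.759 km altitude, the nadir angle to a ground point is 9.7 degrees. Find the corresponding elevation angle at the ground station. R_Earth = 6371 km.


r = R_E + alt = 19201.7590 km
Law of sines in the satellite / Earth-center / ground-point triangle:
  sin(nadir)/R_E = sin(90 + el)/r  =>  cos(el) = (r/R_E)*sin(nadir)
cos(el) = (19201.7590 / 6371.0000) * sin(9.7 deg) = 0.5078155
el = arccos(0.5078155) = 59.4816 deg
(Earth-central angle = 90 - nadir - el = 20.8184 deg)

59.4816 degrees


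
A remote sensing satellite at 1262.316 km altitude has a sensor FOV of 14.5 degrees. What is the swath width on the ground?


FOV = 14.5 deg = 0.2530727 rad
swath = 2 * alt * tan(FOV/2) = 2 * 1262.316 * tan(0.1265364)
swath = 2 * 1262.316 * 0.1272161
swath = 321.1738 km

321.1738 km


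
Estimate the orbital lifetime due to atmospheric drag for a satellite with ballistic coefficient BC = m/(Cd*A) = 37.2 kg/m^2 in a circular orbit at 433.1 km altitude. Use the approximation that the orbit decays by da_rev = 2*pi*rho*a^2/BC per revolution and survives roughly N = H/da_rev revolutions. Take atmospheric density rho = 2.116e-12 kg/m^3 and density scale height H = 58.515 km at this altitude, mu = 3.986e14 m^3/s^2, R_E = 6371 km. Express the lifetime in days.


a = R_E + alt = 6804.1000 km = 6.8041e+06 m
da_rev = 2*pi*rho*a^2/BC = 2*pi*2.116e-12*(6.8041e+06)^2/37.2 = 16.546036 m per revolution
N = H/da_rev = 58515.0000 m / 16.546036 m = 3536.4966 revolutions
P = 2*pi*sqrt(a^3/mu) = 5585.5668 s
lifetime = N*P = 3536.4966 * 5585.5668 = 1.9753338e+07 s = 228.6266 days

228.6266 days


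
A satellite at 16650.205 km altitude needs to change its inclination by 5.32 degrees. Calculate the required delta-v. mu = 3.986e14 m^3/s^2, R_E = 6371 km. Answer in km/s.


r = 23021.2050 km = 2.3021205e+07 m
V = sqrt(mu/r) = 4161.0662 m/s
di = 5.32 deg = 0.09285152 rad
dV = 2*V*sin(di/2) = 2*4161.0662*sin(0.04642576)
dV = 386.2225 m/s = 0.3862225 km/s

0.3862 km/s


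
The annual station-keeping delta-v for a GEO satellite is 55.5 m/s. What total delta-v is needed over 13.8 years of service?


dV = rate * years = 55.5 * 13.8
dV = 765.9000 m/s

765.9000 m/s


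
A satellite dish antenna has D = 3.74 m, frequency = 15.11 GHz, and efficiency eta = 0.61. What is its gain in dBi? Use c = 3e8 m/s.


lambda = c/f = 3e8 / 1.511e+10 = 0.0198544 m
G = eta*(pi*D/lambda)^2 = 0.61*(pi*3.74/0.0198544)^2
G = 213628.5064 (linear)
G = 10*log10(213628.5064) = 53.2966 dBi

53.2966 dBi


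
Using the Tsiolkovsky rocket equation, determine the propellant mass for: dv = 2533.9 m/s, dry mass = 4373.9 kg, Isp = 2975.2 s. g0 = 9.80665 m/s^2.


ve = Isp * g0 = 2975.2 * 9.80665 = 29176.745080 m/s
mass ratio = exp(dv/ve) = exp(2533.9/29176.745080) = 1.09072931
m_prop = m_dry * (mr - 1) = 4373.9 * (1.09072931 - 1)
m_prop = 396.8409 kg

396.8409 kg


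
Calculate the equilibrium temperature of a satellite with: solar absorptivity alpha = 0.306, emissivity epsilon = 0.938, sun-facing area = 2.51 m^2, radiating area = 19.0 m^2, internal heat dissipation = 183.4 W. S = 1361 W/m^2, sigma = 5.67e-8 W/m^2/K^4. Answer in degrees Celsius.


Numerator = alpha*S*A_sun + Q_int = 0.306*1361*2.51 + 183.4 = 1228.7297 W
Denominator = eps*sigma*A_rad = 0.938*5.67e-8*19.0 = 1.0105074e-06 W/K^4
T^4 = 1.2159532e+09 K^4
T = 186.7365 K = -86.4135 C

-86.4135 degrees Celsius


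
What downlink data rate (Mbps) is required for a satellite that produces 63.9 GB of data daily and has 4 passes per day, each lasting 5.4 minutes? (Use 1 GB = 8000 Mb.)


total contact time = 4 * 5.4 * 60 = 1296.0000 s
data = 63.9 GB = 511200.0000 Mb
rate = 511200.0000 / 1296.0000 = 394.4444 Mbps

394.4444 Mbps


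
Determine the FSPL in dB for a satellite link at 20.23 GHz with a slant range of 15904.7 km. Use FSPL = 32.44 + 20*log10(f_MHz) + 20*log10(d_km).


f = 20.23 GHz = 20230.0000 MHz
d = 15904.7 km
FSPL = 32.44 + 20*log10(20230.0000) + 20*log10(15904.7)
FSPL = 32.44 + 86.1199 + 84.0305
FSPL = 202.5904 dB

202.5904 dB


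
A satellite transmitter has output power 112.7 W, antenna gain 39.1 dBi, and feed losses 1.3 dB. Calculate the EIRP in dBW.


Pt = 112.7 W = 20.5192 dBW
EIRP = Pt_dBW + Gt - losses = 20.5192 + 39.1 - 1.3 = 58.3192 dBW

58.3192 dBW


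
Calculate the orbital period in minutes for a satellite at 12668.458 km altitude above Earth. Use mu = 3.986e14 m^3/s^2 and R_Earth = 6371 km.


r = 19039.4580 km = 1.9039458e+07 m
T = 2*pi*sqrt(r^3/mu) = 2*pi*sqrt(6.9018218e+21 / 3.986e14)
T = 26145.2677 s = 435.7545 min

435.7545 minutes


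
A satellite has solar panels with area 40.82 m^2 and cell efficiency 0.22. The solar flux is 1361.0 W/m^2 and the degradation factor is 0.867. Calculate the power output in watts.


P = area * eta * S * degradation
P = 40.82 * 0.22 * 1361.0 * 0.867
P = 10596.7553 W

10596.7553 W


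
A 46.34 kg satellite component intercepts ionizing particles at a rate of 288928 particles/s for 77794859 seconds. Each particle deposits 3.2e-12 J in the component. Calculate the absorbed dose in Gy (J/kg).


Total energy deposited = rate * time * E_per
  = 288928 * 77794859 * 3.2e-12 = 71.9268 J
Dose = E_total / mass = 71.9268 / 46.34
Dose = 1.5522 Gy

1.5522 Gy


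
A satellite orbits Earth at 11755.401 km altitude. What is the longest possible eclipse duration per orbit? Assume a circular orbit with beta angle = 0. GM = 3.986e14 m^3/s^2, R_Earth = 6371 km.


r = 18126.4010 km
T = 404.7877 min
Eclipse fraction = arcsin(R_E/r)/pi = arcsin(6371.0000/18126.4010)/pi
= arcsin(0.3514763)/pi = 0.1143202
Eclipse duration = 0.1143202 * 404.7877 = 46.2754 min

46.2754 minutes


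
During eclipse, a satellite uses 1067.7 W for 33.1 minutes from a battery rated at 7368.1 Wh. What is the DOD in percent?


E_used = P * t / 60 = 1067.7 * 33.1 / 60 = 589.0145 Wh
DOD = E_used / E_total * 100 = 589.0145 / 7368.1 * 100
DOD = 7.9941 %

7.9941 %


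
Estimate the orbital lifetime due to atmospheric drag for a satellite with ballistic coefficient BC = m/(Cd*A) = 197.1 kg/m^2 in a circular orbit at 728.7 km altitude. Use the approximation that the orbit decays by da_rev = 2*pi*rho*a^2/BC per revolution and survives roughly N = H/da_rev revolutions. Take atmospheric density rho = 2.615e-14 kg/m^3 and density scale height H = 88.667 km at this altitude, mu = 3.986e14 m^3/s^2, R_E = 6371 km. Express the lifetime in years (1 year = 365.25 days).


a = R_E + alt = 7099.7000 km = 7.0997e+06 m
da_rev = 2*pi*rho*a^2/BC = 2*pi*2.615e-14*(7.0997e+06)^2/197.1 = 0.0420189246 m per revolution
N = H/da_rev = 88667.0000 m / 0.0420189246 m = 2.1101682e+06 revolutions
P = 2*pi*sqrt(a^3/mu) = 5953.4844 s
lifetime = N*P = 2.1101682e+06 * 5953.4844 = 1.2562854e+10 s = 145403.3984 days
years = 145403.3984 / 365.25 = 398.0928 years

398.0928 years


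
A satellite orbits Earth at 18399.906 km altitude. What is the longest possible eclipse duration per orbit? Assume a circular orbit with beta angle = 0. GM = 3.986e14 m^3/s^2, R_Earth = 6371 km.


r = 24770.9060 km
T = 646.6552 min
Eclipse fraction = arcsin(R_E/r)/pi = arcsin(6371.0000/24770.9060)/pi
= arcsin(0.2571969)/pi = 0.08279889
Eclipse duration = 0.08279889 * 646.6552 = 53.5423 min

53.5423 minutes


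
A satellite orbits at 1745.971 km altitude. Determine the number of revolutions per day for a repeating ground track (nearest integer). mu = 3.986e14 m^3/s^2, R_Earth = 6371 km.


r = 8.116971e+06 m
T = 2*pi*sqrt(r^3/mu) = 7277.8351 s = 121.2973 min
revs/day = 1440 / 121.2973 = 11.8717
Rounded: 12 revolutions per day

12 revolutions per day


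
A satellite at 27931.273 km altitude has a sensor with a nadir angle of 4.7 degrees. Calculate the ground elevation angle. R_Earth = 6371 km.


r = R_E + alt = 34302.2730 km
Law of sines in the satellite / Earth-center / ground-point triangle:
  sin(nadir)/R_E = sin(90 + el)/r  =>  cos(el) = (r/R_E)*sin(nadir)
cos(el) = (34302.2730 / 6371.0000) * sin(4.7 deg) = 0.4411673
el = arccos(0.4411673) = 63.8216 deg
(Earth-central angle = 90 - nadir - el = 21.4784 deg)

63.8216 degrees


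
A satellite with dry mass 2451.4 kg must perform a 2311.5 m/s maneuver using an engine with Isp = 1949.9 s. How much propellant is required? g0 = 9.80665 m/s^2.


ve = Isp * g0 = 1949.9 * 9.80665 = 19121.986835 m/s
mass ratio = exp(dv/ve) = exp(2311.5/19121.986835) = 1.12849151
m_prop = m_dry * (mr - 1) = 2451.4 * (1.12849151 - 1)
m_prop = 314.9841 kg

314.9841 kg


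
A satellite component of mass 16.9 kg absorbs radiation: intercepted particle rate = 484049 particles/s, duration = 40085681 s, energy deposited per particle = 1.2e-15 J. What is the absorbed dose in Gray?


Total energy deposited = rate * time * E_per
  = 484049 * 40085681 * 1.2e-15 = 0.02328412 J
Dose = E_total / mass = 0.02328412 / 16.9
Dose = 0.001377759 Gy

0.0014 Gy


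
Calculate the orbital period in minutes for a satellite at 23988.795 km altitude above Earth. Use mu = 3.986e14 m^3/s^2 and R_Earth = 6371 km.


r = 30359.7950 km = 3.0359795e+07 m
T = 2*pi*sqrt(r^3/mu) = 2*pi*sqrt(2.7983144e+22 / 3.986e14)
T = 52645.2840 s = 877.4214 min

877.4214 minutes


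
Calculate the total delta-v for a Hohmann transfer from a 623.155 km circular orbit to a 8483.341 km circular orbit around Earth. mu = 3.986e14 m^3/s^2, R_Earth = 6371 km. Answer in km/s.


r1 = 6994.1550 km = 6.994155e+06 m
r2 = 14854.3410 km = 1.4854341e+07 m
dv1 = sqrt(mu/r1)*(sqrt(2*r2/(r1+r2)) - 1) = 1253.8235 m/s
dv2 = sqrt(mu/r2)*(1 - sqrt(2*r1/(r1+r2))) = 1035.2479 m/s
total dv = |dv1| + |dv2| = 1253.8235 + 1035.2479 = 2289.0714 m/s = 2.2891 km/s

2.2891 km/s


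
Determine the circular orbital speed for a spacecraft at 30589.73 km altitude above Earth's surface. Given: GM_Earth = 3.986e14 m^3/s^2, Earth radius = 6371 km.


r = R_E + alt = 6371.0 + 30589.73 = 36960.7300 km = 3.696073e+07 m
v = sqrt(mu/r) = sqrt(3.986e14 / 3.696073e+07) = 3283.9639 m/s = 3.2840 km/s

3.2840 km/s


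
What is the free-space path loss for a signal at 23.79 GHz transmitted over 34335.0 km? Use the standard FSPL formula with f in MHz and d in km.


f = 23.79 GHz = 23790.0000 MHz
d = 34335.0 km
FSPL = 32.44 + 20*log10(23790.0000) + 20*log10(34335.0)
FSPL = 32.44 + 87.5279 + 90.7147
FSPL = 210.6826 dB

210.6826 dB


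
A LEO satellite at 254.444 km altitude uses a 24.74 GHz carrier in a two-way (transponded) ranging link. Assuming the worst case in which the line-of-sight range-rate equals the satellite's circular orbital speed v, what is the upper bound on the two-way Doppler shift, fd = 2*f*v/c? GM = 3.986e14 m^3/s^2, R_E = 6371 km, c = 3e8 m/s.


r = 6.625444e+06 m
v = sqrt(mu/r) = 7756.4171 m/s (worst-case radial velocity)
f = 24.74 GHz = 2.474e+10 Hz
fd = 2*f*v/c = 2*2.474e+10*7756.4171/3.0e+08
fd = 1.2792917e+06 Hz

1.2793e+06 Hz


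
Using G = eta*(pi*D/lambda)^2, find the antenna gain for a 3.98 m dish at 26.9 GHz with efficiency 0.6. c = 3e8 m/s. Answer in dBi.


lambda = c/f = 3e8 / 2.69e+10 = 0.01115242 m
G = eta*(pi*D/lambda)^2 = 0.6*(pi*3.98/0.01115242)^2
G = 754187.2576 (linear)
G = 10*log10(754187.2576) = 58.7748 dBi

58.7748 dBi


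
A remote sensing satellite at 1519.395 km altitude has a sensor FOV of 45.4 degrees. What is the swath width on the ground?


FOV = 45.4 deg = 0.7923795 rad
swath = 2 * alt * tan(FOV/2) = 2 * 1519.395 * tan(0.3961897)
swath = 2 * 1519.395 * 0.4183091
swath = 1271.1534 km

1271.1534 km


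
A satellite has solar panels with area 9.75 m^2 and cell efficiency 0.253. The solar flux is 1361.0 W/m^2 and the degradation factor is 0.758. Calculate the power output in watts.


P = area * eta * S * degradation
P = 9.75 * 0.253 * 1361.0 * 0.758
P = 2544.7930 W

2544.7930 W


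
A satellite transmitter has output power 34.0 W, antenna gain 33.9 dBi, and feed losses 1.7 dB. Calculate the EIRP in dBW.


Pt = 34.0 W = 15.3148 dBW
EIRP = Pt_dBW + Gt - losses = 15.3148 + 33.9 - 1.7 = 47.5148 dBW

47.5148 dBW


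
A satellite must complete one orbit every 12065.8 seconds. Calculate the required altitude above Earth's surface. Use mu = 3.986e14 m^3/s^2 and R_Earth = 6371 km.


T = 12065.8 s
r = (mu*T^2/(4*pi^2))^(1/3) = (3.986e14 * 12065.8^2 / (4*pi^2))^(1/3)
r = 1.1370073e+07 m = 11370.0734 km
alt = r - R_E = 11370.0734 - 6371 = 4999.0734 km

4999.0734 km


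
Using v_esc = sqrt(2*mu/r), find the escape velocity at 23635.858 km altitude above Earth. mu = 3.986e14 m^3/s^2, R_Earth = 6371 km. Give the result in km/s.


r = 6371.0 + 23635.858 = 30006.8580 km = 3.0006858e+07 m
v_esc = sqrt(2*mu/r) = sqrt(2*3.986e14 / 3.0006858e+07)
v_esc = 5154.3438 m/s = 5.1543 km/s

5.1543 km/s


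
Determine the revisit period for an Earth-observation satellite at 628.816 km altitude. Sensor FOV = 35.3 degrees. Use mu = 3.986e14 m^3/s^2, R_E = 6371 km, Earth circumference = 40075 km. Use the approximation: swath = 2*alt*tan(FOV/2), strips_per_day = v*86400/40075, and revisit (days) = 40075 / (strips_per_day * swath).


swath = 2*628.816*tan(0.3080506) = 400.1526 km
v = sqrt(mu/r) = 7546.1483 m/s = 7.5461 km/s
strips/day = v*86400/40075 = 7.5461*86400/40075 = 16.2692
coverage/day = strips * swath = 16.2692 * 400.1526 = 6510.1535 km
revisit = 40075 / 6510.1535 = 6.1558 days

6.1558 days


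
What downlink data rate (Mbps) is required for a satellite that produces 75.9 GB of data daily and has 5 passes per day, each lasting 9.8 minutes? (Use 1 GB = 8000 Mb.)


total contact time = 5 * 9.8 * 60 = 2940.0000 s
data = 75.9 GB = 607200.0000 Mb
rate = 607200.0000 / 2940.0000 = 206.5306 Mbps

206.5306 Mbps


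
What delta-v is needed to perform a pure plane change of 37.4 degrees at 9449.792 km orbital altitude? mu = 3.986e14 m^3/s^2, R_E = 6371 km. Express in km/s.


r = 15820.7920 km = 1.5820792e+07 m
V = sqrt(mu/r) = 5019.4316 m/s
di = 37.4 deg = 0.6527531 rad
dV = 2*V*sin(di/2) = 2*5019.4316*sin(0.3263766)
dV = 3218.5899 m/s = 3.2186 km/s

3.2186 km/s


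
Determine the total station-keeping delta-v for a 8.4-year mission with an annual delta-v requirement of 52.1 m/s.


dV = rate * years = 52.1 * 8.4
dV = 437.6400 m/s

437.6400 m/s


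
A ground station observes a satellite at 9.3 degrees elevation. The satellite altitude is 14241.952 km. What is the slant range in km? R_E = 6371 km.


h = 14241.952 km, el = 9.3 deg
d = -R_E*sin(el) + sqrt((R_E*sin(el))^2 + 2*R_E*h + h^2)
d = -6371.0000*sin(0.1623156) + sqrt((6371.0000*0.1616038)^2 + 2*6371.0000*14241.952 + 14241.952^2)
d = 18601.1169 km

18601.1169 km


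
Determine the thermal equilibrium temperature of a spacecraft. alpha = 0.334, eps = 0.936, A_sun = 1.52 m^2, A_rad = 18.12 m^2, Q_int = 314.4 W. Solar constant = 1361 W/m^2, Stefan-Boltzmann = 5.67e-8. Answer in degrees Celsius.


Numerator = alpha*S*A_sun + Q_int = 0.334*1361*1.52 + 314.4 = 1005.3525 W
Denominator = eps*sigma*A_rad = 0.936*5.67e-8*18.12 = 9.6165014e-07 W/K^4
T^4 = 1.0454452e+09 K^4
T = 179.8147 K = -93.3353 C

-93.3353 degrees Celsius


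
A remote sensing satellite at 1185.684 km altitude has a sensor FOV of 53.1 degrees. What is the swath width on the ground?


FOV = 53.1 deg = 0.9267698 rad
swath = 2 * alt * tan(FOV/2) = 2 * 1185.684 * tan(0.4633849)
swath = 2 * 1185.684 * 0.4996717
swath = 1184.9054 km

1184.9054 km


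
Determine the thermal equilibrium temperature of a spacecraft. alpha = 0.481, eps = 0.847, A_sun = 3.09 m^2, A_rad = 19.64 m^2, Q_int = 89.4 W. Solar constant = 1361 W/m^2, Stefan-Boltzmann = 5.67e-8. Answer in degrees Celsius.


Numerator = alpha*S*A_sun + Q_int = 0.481*1361*3.09 + 89.4 = 2112.2407 W
Denominator = eps*sigma*A_rad = 0.847*5.67e-8*19.64 = 9.4320904e-07 W/K^4
T^4 = 2.2394195e+09 K^4
T = 217.5374 K = -55.6126 C

-55.6126 degrees Celsius


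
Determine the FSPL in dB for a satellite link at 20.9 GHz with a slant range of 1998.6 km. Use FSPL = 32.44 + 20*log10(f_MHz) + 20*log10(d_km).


f = 20.9 GHz = 20900.0000 MHz
d = 1998.6 km
FSPL = 32.44 + 20*log10(20900.0000) + 20*log10(1998.6)
FSPL = 32.44 + 86.4029 + 66.0145
FSPL = 184.8574 dB

184.8574 dB


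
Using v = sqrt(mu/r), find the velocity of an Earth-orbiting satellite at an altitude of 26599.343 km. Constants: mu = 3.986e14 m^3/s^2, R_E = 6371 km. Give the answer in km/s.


r = R_E + alt = 6371.0 + 26599.343 = 32970.3430 km = 3.2970343e+07 m
v = sqrt(mu/r) = sqrt(3.986e14 / 3.2970343e+07) = 3477.0178 m/s = 3.4770 km/s

3.4770 km/s


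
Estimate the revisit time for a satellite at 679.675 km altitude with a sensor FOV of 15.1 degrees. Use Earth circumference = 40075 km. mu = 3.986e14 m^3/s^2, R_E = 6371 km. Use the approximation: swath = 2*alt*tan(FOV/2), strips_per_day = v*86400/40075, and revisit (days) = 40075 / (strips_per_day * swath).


swath = 2*679.675*tan(0.1317724) = 180.1688 km
v = sqrt(mu/r) = 7518.8825 m/s = 7.5189 km/s
strips/day = v*86400/40075 = 7.5189*86400/40075 = 16.2104
coverage/day = strips * swath = 16.2104 * 180.1688 = 2920.6065 km
revisit = 40075 / 2920.6065 = 13.7215 days

13.7215 days


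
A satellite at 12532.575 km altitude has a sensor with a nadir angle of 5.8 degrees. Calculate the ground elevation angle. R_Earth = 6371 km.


r = R_E + alt = 18903.5750 km
Law of sines in the satellite / Earth-center / ground-point triangle:
  sin(nadir)/R_E = sin(90 + el)/r  =>  cos(el) = (r/R_E)*sin(nadir)
cos(el) = (18903.5750 / 6371.0000) * sin(5.8 deg) = 0.299847
el = arccos(0.299847) = 72.5516 deg
(Earth-central angle = 90 - nadir - el = 11.6484 deg)

72.5516 degrees


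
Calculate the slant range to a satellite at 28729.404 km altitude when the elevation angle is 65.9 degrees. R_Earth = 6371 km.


h = 28729.404 km, el = 65.9 deg
d = -R_E*sin(el) + sqrt((R_E*sin(el))^2 + 2*R_E*h + h^2)
d = -6371.0000*sin(1.1502) + sqrt((6371.0000*0.9128342)^2 + 2*6371.0000*28729.404 + 28729.404^2)
d = 29188.2003 km

29188.2003 km


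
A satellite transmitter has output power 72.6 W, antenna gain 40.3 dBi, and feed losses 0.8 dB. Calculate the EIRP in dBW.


Pt = 72.6 W = 18.6094 dBW
EIRP = Pt_dBW + Gt - losses = 18.6094 + 40.3 - 0.8 = 58.1094 dBW

58.1094 dBW


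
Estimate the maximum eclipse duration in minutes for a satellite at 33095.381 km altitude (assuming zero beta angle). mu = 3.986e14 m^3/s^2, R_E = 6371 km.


r = 39466.3810 km
T = 1300.4718 min
Eclipse fraction = arcsin(R_E/r)/pi = arcsin(6371.0000/39466.3810)/pi
= arcsin(0.1614285)/pi = 0.05161013
Eclipse duration = 0.05161013 * 1300.4718 = 67.1175 min

67.1175 minutes


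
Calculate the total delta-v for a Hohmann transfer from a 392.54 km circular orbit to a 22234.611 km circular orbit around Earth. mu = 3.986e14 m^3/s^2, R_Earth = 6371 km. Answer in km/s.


r1 = 6763.5400 km = 6.76354e+06 m
r2 = 28605.6110 km = 2.8605611e+07 m
dv1 = sqrt(mu/r1)*(sqrt(2*r2/(r1+r2)) - 1) = 2086.7739 m/s
dv2 = sqrt(mu/r2)*(1 - sqrt(2*r1/(r1+r2))) = 1424.3562 m/s
total dv = |dv1| + |dv2| = 2086.7739 + 1424.3562 = 3511.1301 m/s = 3.5111 km/s

3.5111 km/s
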